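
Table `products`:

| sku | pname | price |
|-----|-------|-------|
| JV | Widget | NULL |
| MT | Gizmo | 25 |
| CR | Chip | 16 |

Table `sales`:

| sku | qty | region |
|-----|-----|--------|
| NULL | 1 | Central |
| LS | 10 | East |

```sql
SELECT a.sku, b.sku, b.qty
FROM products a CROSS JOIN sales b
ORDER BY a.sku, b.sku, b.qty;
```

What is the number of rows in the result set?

6

CROSS JOIN pairs every row of `products` with every row of `sales`: 3 × 2 = 6 rows.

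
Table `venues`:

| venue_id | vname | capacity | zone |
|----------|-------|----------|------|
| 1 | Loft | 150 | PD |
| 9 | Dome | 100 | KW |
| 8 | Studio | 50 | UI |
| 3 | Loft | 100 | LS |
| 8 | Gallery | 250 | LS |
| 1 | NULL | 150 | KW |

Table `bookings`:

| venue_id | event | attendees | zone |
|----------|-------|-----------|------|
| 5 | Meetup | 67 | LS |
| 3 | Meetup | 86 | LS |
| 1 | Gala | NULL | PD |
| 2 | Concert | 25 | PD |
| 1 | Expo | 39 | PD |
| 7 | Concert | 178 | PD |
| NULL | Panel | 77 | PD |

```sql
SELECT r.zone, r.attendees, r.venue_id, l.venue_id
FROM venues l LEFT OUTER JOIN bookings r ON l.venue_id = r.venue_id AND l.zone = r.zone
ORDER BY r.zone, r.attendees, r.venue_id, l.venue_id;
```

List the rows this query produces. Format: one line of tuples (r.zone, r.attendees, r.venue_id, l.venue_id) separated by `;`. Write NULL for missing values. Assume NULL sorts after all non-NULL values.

LEFT JOIN keeps every row from `venues`; unmatched rows get NULL for `bookings`'s columns.
Matching on l.venue_id = r.venue_id AND l.zone = r.zone. A NULL in a compared column never satisfies the condition.
Matched pairs: 3; unmatched l rows kept: 4.

(LS, 86, 3, 3); (PD, 39, 1, 1); (PD, NULL, 1, 1); (NULL, NULL, NULL, 1); (NULL, NULL, NULL, 8); (NULL, NULL, NULL, 8); (NULL, NULL, NULL, 9)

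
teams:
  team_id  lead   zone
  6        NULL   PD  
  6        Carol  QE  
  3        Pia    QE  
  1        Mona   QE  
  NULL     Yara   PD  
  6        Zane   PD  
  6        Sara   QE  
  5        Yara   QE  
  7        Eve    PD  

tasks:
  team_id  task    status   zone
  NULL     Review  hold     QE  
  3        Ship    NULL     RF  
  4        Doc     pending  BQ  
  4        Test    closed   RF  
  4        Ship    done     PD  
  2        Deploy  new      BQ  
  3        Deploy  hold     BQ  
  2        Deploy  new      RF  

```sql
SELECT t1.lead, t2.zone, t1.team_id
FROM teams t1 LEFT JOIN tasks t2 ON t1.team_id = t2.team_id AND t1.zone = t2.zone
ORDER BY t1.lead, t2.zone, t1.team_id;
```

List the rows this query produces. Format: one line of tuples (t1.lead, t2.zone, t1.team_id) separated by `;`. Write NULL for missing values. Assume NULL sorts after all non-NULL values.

(Carol, NULL, 6); (Eve, NULL, 7); (Mona, NULL, 1); (Pia, NULL, 3); (Sara, NULL, 6); (Yara, NULL, 5); (Yara, NULL, NULL); (Zane, NULL, 6); (NULL, NULL, 6)

LEFT JOIN keeps every row from `teams`; unmatched rows get NULL for `tasks`'s columns.
Matching on t1.team_id = t2.team_id AND t1.zone = t2.zone. A NULL in a compared column never satisfies the condition.
Matched pairs: 0; unmatched t1 rows kept: 9.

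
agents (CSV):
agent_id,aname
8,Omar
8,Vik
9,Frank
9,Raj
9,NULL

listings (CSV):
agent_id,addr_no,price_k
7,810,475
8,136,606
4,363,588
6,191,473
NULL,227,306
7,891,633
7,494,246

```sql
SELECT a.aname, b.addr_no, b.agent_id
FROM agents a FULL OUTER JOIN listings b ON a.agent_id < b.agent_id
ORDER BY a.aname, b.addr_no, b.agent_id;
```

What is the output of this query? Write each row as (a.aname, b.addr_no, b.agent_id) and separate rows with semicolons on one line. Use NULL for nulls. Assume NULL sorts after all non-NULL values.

(Frank, NULL, NULL); (Omar, NULL, NULL); (Raj, NULL, NULL); (Vik, NULL, NULL); (NULL, 136, 8); (NULL, 191, 6); (NULL, 227, NULL); (NULL, 363, 4); (NULL, 494, 7); (NULL, 810, 7); (NULL, 891, 7); (NULL, NULL, NULL)

FULL OUTER JOIN keeps every row from both sides; unmatched rows get NULL for the other side's columns.
Matching on a.agent_id < b.agent_id. A NULL in a compared column never satisfies the condition.
- a row (agent_id=8): no match → kept, b columns NULL.
- a row (agent_id=8): no match → kept, b columns NULL.
- a row (agent_id=9): no match → kept, b columns NULL.
- a row (agent_id=9): no match → kept, b columns NULL.
- a row (agent_id=9): no match → kept, b columns NULL.
- plus 7 unmatched b row(s), each kept with NULL a columns.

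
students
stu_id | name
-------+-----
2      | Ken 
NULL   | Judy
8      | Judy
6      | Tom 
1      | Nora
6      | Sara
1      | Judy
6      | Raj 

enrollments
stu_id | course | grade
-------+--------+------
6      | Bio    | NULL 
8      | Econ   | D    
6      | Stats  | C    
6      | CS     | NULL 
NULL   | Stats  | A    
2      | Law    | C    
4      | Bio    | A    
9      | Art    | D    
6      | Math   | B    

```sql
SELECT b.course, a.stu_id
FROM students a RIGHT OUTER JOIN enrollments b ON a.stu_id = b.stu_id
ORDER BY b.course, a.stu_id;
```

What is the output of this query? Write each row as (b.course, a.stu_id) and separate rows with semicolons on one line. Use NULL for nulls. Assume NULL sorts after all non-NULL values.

(Art, NULL); (Bio, 6); (Bio, 6); (Bio, 6); (Bio, NULL); (CS, 6); (CS, 6); (CS, 6); (Econ, 8); (Law, 2); (Math, 6); (Math, 6); (Math, 6); (Stats, 6); (Stats, 6); (Stats, 6); (Stats, NULL)

RIGHT JOIN keeps every row from `enrollments`; unmatched rows get NULL for `students`'s columns.
Matching on a.stu_id = b.stu_id. A NULL in a compared column never satisfies the condition.
- a (stu_id=2) pairs with 1 row(s) of b.
- a (stu_id=NULL) has no partner in b.
- a (stu_id=8) pairs with 1 row(s) of b.
- a (stu_id=6) pairs with 4 row(s) of b.
- a (stu_id=1) has no partner in b.
- a (stu_id=6) pairs with 4 row(s) of b.
- a (stu_id=1) has no partner in b.
- a (stu_id=6) pairs with 4 row(s) of b.
- 3 b row(s) had no a match → kept, a columns NULL.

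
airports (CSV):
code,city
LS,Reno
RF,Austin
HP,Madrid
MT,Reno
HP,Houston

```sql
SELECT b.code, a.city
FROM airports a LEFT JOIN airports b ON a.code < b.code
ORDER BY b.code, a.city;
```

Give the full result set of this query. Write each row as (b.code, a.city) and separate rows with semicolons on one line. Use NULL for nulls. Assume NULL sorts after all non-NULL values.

(LS, Houston); (LS, Madrid); (MT, Houston); (MT, Madrid); (MT, Reno); (RF, Houston); (RF, Madrid); (RF, Reno); (RF, Reno); (NULL, Austin)

LEFT JOIN keeps every row from `airports a`; unmatched rows get NULL for `airports b`'s columns.
Matching on a.code < b.code.
- code=LS: 2 matching b row(s), so 2 row(s) emitted.
- code=RF: no b row matches, row kept with b columns NULL.
- code=HP: 3 matching b row(s), so 3 row(s) emitted.
- code=MT: 1 matching b row(s), so 1 row(s) emitted.
- code=HP: 3 matching b row(s), so 3 row(s) emitted.
After projecting and ordering:
b.code | a.city
LS | Houston
LS | Madrid
MT | Houston
MT | Madrid
MT | Reno
RF | Houston
RF | Madrid
RF | Reno
RF | Reno
NULL | Austin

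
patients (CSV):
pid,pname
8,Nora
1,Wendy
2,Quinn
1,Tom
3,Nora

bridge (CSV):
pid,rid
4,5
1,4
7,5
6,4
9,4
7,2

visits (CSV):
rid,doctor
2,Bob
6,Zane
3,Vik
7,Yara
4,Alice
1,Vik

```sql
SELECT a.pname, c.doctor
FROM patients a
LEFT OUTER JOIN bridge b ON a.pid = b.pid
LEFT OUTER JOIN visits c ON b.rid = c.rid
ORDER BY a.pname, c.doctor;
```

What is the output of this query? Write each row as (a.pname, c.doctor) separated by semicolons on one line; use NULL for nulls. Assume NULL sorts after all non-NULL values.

(Nora, NULL); (Nora, NULL); (Quinn, NULL); (Tom, Alice); (Wendy, Alice)

Joins associate left-to-right: patients LEFT JOIN bridge on pid gives 5 intermediate row(s).
Then LEFT JOIN `visits c` on rid: each of those 5 rows is kept; rows whose b.rid has no match in c get NULL for c's columns.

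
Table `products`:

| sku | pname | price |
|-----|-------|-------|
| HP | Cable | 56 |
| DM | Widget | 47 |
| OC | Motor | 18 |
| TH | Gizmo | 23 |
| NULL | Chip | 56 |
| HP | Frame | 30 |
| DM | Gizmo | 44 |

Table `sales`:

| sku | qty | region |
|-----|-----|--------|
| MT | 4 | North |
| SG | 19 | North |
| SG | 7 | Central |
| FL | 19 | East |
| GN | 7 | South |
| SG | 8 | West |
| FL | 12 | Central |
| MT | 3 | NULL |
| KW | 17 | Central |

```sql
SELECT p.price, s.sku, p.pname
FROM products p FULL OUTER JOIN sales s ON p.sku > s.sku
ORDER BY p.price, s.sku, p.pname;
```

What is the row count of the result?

FULL OUTER JOIN keeps every row from both sides; unmatched rows get NULL for the other side's columns.
Matching on p.sku > s.sku. A NULL in a compared column never satisfies the condition.
- p[0] sku=HP → 3 match(es) in s → 3 row(s).
- p[1] sku=DM → no match; kept with NULLs on the s side.
- p[2] sku=OC → 6 match(es) in s → 6 row(s).
- p[3] sku=TH → 9 match(es) in s → 9 row(s).
- p[4] sku=NULL → no match; kept with NULLs on the s side.
- p[5] sku=HP → 3 match(es) in s → 3 row(s).
- p[6] sku=DM → no match; kept with NULLs on the s side.
Total: 21 matched + 3 padded = 24 rows.

24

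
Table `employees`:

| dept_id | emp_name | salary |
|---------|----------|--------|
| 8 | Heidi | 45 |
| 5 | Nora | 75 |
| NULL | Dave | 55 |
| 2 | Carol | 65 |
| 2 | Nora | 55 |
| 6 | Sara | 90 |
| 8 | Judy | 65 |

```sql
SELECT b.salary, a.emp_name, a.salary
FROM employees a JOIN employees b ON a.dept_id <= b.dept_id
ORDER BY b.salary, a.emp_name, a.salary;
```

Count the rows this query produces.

23

INNER JOIN keeps only pairs where the ON condition holds.
Matching on a.dept_id <= b.dept_id. A NULL in a compared column never satisfies the condition.
- a[0] dept_id=8 → 2 match(es) in b → 2 row(s).
- a[1] dept_id=5 → 4 match(es) in b → 4 row(s).
- a[2] dept_id=NULL → no match; dropped.
- a[3] dept_id=2 → 6 match(es) in b → 6 row(s).
- a[4] dept_id=2 → 6 match(es) in b → 6 row(s).
- a[5] dept_id=6 → 3 match(es) in b → 3 row(s).
- a[6] dept_id=8 → 2 match(es) in b → 2 row(s).
Total: 23 rows.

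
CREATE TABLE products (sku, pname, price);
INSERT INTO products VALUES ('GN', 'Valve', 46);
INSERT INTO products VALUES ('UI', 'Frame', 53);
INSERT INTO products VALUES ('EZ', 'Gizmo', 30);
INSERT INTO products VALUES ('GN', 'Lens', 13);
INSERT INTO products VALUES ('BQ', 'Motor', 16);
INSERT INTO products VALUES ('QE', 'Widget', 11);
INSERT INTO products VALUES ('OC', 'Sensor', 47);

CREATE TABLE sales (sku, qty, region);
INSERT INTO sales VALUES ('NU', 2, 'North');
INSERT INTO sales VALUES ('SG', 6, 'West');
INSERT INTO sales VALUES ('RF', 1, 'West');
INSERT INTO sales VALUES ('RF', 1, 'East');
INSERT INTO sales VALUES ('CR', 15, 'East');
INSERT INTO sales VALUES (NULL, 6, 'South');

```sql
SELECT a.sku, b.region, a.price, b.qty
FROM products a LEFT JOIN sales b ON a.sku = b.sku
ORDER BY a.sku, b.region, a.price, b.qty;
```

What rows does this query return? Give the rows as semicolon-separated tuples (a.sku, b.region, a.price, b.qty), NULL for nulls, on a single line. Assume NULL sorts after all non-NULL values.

(BQ, NULL, 16, NULL); (EZ, NULL, 30, NULL); (GN, NULL, 13, NULL); (GN, NULL, 46, NULL); (OC, NULL, 47, NULL); (QE, NULL, 11, NULL); (UI, NULL, 53, NULL)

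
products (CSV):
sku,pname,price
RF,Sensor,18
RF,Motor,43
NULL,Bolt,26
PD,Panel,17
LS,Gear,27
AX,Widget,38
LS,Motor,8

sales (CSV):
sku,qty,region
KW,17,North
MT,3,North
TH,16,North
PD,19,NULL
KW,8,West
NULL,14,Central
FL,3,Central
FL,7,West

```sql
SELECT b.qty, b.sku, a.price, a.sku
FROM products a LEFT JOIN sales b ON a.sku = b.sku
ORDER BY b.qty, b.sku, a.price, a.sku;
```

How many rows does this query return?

7

LEFT JOIN keeps every row from `products`; unmatched rows get NULL for `sales`'s columns.
Matching on a.sku = b.sku. A NULL in a compared column never satisfies the condition.
Matched pairs: 1; unmatched a rows kept: 6.
Total: 1 matched + 6 padded = 7 rows.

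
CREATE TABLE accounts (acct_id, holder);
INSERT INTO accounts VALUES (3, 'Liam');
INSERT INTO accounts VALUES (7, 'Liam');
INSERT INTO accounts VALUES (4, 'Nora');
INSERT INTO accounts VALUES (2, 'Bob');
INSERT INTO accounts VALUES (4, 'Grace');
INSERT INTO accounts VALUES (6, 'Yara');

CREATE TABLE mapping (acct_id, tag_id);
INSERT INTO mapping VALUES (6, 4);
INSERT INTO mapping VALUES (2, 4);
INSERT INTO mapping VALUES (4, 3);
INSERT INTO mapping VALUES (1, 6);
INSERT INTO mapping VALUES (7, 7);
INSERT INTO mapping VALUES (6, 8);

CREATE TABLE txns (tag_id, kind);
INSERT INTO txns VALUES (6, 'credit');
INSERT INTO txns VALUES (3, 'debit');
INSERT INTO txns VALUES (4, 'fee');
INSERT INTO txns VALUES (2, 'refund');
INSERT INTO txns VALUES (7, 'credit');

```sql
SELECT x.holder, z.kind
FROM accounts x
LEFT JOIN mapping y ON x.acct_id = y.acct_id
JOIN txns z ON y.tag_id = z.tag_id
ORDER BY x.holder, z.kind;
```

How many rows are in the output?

5

Evaluate left to right. First `accounts x LEFT JOIN mapping y` on acct_id: 7 row(s).
Then INNER JOIN `txns z` on tag_id: keep only rows whose y.tag_id appears in z.
Result: 5 row(s).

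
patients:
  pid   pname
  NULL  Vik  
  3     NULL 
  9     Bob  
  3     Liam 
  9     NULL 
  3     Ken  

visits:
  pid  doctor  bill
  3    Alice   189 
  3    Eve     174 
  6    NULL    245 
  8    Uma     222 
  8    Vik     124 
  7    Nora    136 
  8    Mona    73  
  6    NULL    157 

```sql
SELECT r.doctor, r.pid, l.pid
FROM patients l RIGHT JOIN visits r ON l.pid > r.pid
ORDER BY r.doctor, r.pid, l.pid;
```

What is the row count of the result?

RIGHT JOIN keeps every row from `visits`; unmatched rows get NULL for `patients`'s columns.
Matching on l.pid > r.pid. A NULL in a compared column never satisfies the condition.
- l row (pid=NULL): no match.
- l row (pid=3): no match.
- l row (pid=9): matches 8 r row(s) → 8 output row(s).
- l row (pid=3): no match.
- l row (pid=9): matches 8 r row(s) → 8 output row(s).
- l row (pid=3): no match.
- every r row matched at least one l row.
Total: 16 rows.

16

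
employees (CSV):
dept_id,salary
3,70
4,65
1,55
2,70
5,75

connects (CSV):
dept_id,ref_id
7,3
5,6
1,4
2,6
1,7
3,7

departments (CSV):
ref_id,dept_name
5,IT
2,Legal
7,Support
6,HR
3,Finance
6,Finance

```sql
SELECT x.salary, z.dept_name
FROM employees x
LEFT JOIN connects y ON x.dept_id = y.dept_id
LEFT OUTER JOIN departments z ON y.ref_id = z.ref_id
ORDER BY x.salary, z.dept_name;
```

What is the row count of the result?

8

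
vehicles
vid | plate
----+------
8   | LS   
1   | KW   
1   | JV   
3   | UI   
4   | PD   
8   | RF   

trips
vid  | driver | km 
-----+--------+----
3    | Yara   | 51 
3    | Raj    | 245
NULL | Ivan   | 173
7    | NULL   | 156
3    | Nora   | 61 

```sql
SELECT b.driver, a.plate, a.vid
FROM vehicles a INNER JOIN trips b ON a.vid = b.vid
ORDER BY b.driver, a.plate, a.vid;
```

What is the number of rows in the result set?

3

INNER JOIN keeps only pairs where the ON condition holds.
Matching on a.vid = b.vid. A NULL in a compared column never satisfies the condition.
- a (vid=8) has no partner → excluded.
- a (vid=1) has no partner → excluded.
- a (vid=1) has no partner → excluded.
- a (vid=3) pairs with 3 row(s) of b.
- a (vid=4) has no partner → excluded.
- a (vid=8) has no partner → excluded.
Total: 3 rows.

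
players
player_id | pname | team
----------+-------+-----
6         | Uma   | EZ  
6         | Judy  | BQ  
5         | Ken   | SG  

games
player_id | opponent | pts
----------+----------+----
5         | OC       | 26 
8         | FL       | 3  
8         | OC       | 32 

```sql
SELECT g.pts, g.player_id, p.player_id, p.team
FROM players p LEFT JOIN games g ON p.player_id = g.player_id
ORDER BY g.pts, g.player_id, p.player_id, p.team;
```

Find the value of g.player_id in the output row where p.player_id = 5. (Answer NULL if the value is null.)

LEFT JOIN keeps every row from `players`; unmatched rows get NULL for `games`'s columns.
Matching on p.player_id = g.player_id.
- p row (player_id=6): no match → kept, g columns NULL.
- p row (player_id=6): no match → kept, g columns NULL.
- p row (player_id=5): matches 1 g row(s) → 1 output row(s).

5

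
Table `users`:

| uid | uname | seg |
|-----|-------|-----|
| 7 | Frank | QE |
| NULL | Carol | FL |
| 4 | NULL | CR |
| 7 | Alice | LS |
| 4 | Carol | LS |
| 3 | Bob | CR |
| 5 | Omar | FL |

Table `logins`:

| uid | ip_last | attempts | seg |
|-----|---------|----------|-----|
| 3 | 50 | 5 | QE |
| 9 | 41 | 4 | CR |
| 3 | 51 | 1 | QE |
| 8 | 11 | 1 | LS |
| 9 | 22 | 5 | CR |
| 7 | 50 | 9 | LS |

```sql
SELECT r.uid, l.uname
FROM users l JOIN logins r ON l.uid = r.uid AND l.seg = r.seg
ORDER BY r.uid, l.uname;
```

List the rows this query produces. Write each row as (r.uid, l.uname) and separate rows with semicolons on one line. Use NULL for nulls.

INNER JOIN keeps only pairs where the ON condition holds.
Matching on l.uid = r.uid AND l.seg = r.seg. A NULL in a compared column never satisfies the condition.
Matched pairs: 1.

(7, Alice)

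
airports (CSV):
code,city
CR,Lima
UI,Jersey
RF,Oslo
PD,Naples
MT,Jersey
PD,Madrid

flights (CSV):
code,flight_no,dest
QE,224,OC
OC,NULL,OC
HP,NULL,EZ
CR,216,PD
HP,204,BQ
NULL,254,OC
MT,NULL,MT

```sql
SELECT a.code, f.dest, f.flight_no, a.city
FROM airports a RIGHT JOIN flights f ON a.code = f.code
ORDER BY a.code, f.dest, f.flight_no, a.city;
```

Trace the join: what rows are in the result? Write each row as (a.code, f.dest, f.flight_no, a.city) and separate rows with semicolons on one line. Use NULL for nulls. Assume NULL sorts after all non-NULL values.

(CR, PD, 216, Lima); (MT, MT, NULL, Jersey); (NULL, BQ, 204, NULL); (NULL, EZ, NULL, NULL); (NULL, OC, 224, NULL); (NULL, OC, 254, NULL); (NULL, OC, NULL, NULL)

RIGHT JOIN keeps every row from `flights`; unmatched rows get NULL for `airports`'s columns.
Matching on a.code = f.code. A NULL in a compared column never satisfies the condition.
Matched pairs: 2; unmatched f rows kept: 5.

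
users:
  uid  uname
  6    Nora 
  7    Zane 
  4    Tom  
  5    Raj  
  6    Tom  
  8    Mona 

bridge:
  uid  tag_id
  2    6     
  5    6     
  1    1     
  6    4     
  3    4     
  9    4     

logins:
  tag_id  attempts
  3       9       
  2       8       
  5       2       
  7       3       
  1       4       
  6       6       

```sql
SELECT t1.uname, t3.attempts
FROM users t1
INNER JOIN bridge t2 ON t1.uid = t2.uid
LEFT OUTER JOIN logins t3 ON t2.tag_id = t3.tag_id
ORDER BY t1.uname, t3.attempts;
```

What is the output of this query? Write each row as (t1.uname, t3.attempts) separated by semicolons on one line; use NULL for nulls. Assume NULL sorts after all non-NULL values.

(Nora, NULL); (Raj, 6); (Tom, NULL)

Step 1 — t1 INNER JOIN t2 on uid → 3 row(s).
Then LEFT JOIN `logins t3` on tag_id: each of those 3 rows is kept; rows whose t2.tag_id has no match in t3 get NULL for t3's columns.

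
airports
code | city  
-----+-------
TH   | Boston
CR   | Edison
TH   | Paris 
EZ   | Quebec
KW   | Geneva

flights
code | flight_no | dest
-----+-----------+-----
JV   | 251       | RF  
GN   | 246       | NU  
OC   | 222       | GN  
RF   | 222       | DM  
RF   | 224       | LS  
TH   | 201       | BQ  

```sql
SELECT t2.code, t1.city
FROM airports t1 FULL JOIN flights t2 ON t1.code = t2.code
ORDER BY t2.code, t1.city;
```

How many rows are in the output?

FULL OUTER JOIN keeps every row from both sides; unmatched rows get NULL for the other side's columns.
Matching on t1.code = t2.code.
Matched pairs: 2; unmatched t1 rows kept: 3; unmatched t2 rows kept: 5.
Total: 2 matched + 8 padded = 10 rows.

10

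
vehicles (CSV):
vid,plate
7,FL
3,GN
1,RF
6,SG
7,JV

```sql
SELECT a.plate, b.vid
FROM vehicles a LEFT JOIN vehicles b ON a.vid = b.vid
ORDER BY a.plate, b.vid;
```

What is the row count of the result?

LEFT JOIN keeps every row from `vehicles a`; unmatched rows get NULL for `vehicles b`'s columns.
Matching on a.vid = b.vid.
Matched pairs: 7; unmatched a rows kept: 0.
Total: 7 rows.

7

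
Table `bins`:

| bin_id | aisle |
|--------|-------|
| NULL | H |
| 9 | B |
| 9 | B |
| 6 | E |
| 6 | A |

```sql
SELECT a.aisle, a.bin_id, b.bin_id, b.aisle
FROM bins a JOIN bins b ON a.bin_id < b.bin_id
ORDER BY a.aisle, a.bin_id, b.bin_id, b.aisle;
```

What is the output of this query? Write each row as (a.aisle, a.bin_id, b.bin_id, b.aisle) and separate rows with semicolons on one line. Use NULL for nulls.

(A, 6, 9, B); (A, 6, 9, B); (E, 6, 9, B); (E, 6, 9, B)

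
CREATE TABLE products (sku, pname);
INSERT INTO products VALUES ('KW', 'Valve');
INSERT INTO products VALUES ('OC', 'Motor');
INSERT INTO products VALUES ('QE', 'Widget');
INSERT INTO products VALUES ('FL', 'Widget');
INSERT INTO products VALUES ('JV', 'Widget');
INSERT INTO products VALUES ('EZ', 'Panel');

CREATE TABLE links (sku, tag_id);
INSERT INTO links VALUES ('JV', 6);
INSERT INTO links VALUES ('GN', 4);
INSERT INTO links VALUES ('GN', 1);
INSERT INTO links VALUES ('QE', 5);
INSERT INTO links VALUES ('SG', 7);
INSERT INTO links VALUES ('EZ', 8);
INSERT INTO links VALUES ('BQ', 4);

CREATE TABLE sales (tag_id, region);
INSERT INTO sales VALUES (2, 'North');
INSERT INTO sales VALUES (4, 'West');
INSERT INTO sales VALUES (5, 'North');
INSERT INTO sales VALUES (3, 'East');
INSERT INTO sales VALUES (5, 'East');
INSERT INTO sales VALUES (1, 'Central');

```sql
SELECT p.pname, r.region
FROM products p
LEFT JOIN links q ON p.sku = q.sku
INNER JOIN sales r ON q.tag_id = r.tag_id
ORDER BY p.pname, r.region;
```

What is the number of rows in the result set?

Step 1 — p LEFT JOIN q on sku → 6 row(s).
Then INNER JOIN `sales r` on tag_id: keep only rows whose q.tag_id appears in r.
Result: 2 row(s).

2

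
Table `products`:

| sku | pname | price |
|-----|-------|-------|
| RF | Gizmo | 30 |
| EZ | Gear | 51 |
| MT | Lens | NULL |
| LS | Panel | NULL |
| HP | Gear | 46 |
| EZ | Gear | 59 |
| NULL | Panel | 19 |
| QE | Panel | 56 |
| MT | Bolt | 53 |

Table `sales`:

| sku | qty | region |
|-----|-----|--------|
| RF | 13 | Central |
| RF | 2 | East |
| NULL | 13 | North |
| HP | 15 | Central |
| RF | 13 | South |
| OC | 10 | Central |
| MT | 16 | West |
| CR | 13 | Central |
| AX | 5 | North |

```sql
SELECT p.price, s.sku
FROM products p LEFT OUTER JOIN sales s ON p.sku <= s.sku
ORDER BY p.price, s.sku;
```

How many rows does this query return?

LEFT JOIN keeps every row from `products`; unmatched rows get NULL for `sales`'s columns.
Matching on p.sku <= s.sku. A NULL in a compared column never satisfies the condition.
Matched pairs: 39; unmatched p rows kept: 1.
Total: 39 matched + 1 padded = 40 rows.

40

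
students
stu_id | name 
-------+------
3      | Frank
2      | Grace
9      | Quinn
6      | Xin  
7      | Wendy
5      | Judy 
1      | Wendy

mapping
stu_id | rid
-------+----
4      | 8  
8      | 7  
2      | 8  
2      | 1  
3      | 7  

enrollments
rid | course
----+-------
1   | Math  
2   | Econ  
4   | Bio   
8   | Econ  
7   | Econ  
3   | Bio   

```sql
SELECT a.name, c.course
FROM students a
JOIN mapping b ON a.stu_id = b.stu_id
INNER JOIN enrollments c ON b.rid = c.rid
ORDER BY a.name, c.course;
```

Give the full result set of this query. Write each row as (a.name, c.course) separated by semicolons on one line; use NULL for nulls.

Joins associate left-to-right: students INNER JOIN mapping on stu_id gives 3 intermediate row(s).
Then INNER JOIN `enrollments c` on rid: keep only rows whose b.rid appears in c.

(Frank, Econ); (Grace, Econ); (Grace, Math)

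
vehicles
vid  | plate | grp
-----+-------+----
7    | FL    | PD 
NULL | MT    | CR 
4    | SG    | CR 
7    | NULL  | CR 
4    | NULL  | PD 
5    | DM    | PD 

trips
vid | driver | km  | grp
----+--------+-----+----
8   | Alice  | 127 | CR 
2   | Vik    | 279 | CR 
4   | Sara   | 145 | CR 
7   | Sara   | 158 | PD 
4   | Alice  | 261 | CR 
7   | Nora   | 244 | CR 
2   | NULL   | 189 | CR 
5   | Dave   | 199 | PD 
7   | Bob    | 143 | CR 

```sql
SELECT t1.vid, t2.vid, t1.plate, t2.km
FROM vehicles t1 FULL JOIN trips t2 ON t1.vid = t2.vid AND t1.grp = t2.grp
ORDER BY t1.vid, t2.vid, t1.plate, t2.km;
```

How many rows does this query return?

FULL OUTER JOIN keeps every row from both sides; unmatched rows get NULL for the other side's columns.
Matching on t1.vid = t2.vid AND t1.grp = t2.grp. A NULL in a compared column never satisfies the condition.
Matched pairs: 6; unmatched t1 rows kept: 2; unmatched t2 rows kept: 3.
Total: 6 matched + 5 padded = 11 rows.

11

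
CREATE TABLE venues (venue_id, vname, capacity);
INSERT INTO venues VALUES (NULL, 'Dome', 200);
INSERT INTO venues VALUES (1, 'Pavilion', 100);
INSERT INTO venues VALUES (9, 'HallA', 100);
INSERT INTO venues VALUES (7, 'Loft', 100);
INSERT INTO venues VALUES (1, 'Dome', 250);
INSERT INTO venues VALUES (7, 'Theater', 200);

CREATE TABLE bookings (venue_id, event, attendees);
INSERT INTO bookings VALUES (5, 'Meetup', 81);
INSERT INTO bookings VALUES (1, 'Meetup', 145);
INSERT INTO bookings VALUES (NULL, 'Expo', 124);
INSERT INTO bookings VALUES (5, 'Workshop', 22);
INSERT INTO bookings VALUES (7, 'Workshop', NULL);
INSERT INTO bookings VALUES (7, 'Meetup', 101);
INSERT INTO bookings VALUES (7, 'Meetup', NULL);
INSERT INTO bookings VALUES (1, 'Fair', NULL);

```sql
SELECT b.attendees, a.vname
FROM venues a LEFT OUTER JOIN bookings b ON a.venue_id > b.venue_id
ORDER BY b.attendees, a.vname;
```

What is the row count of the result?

18

LEFT JOIN keeps every row from `venues`; unmatched rows get NULL for `bookings`'s columns.
Matching on a.venue_id > b.venue_id. A NULL in a compared column never satisfies the condition.
- a[0] venue_id=NULL → no match; kept with NULLs on the b side.
- a[1] venue_id=1 → no match; kept with NULLs on the b side.
- a[2] venue_id=9 → 7 match(es) in b → 7 row(s).
- a[3] venue_id=7 → 4 match(es) in b → 4 row(s).
- a[4] venue_id=1 → no match; kept with NULLs on the b side.
- a[5] venue_id=7 → 4 match(es) in b → 4 row(s).
Total: 15 matched + 3 padded = 18 rows.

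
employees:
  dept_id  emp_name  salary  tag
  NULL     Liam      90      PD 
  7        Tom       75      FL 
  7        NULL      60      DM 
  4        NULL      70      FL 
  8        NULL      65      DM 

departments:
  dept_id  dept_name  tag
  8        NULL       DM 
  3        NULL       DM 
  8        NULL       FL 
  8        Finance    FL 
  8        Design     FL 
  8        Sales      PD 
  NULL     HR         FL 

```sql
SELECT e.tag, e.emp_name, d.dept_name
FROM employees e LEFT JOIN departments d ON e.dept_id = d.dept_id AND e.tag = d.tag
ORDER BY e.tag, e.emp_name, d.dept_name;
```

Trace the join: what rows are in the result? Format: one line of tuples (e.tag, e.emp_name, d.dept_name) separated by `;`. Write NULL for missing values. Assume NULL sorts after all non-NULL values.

(DM, NULL, NULL); (DM, NULL, NULL); (FL, Tom, NULL); (FL, NULL, NULL); (PD, Liam, NULL)

LEFT JOIN keeps every row from `employees`; unmatched rows get NULL for `departments`'s columns.
Matching on e.dept_id = d.dept_id AND e.tag = d.tag. A NULL in a compared column never satisfies the condition.
- e (dept_id=NULL, tag=PD) has no partner → padded with NULL.
- e (dept_id=7, tag=FL) has no partner → padded with NULL.
- e (dept_id=7, tag=DM) has no partner → padded with NULL.
- e (dept_id=4, tag=FL) has no partner → padded with NULL.
- e (dept_id=8, tag=DM) pairs with 1 row(s) of d.
After projecting and ordering:
e.tag | e.emp_name | d.dept_name
DM | NULL | NULL
DM | NULL | NULL
FL | Tom | NULL
FL | NULL | NULL
PD | Liam | NULL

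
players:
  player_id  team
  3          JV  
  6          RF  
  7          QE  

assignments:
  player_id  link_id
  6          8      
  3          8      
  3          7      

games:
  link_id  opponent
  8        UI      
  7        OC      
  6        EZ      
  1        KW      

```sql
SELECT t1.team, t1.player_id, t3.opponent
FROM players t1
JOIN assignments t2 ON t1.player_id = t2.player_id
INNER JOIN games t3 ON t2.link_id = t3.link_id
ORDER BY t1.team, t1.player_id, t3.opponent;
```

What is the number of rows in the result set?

Joins associate left-to-right: players INNER JOIN assignments on player_id gives 3 intermediate row(s).
Then INNER JOIN `games t3` on link_id: keep only rows whose t2.link_id appears in t3.
Result: 3 row(s).

3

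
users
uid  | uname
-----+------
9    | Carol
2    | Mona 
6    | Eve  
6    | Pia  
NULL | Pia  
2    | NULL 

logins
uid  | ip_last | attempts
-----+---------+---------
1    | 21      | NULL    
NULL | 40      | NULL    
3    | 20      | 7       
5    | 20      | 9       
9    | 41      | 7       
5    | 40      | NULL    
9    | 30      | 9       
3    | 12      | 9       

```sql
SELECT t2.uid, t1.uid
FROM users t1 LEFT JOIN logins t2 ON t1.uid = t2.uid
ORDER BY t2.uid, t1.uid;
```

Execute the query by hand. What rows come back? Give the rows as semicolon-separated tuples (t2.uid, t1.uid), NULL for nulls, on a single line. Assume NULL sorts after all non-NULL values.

(9, 9); (9, 9); (NULL, 2); (NULL, 2); (NULL, 6); (NULL, 6); (NULL, NULL)

LEFT JOIN keeps every row from `users`; unmatched rows get NULL for `logins`'s columns.
Matching on t1.uid = t2.uid. A NULL in a compared column never satisfies the condition.
- uid=9: 2 matching t2 row(s), so 2 row(s) emitted.
- uid=2: no t2 row matches, row kept with t2 columns NULL.
- uid=6: no t2 row matches, row kept with t2 columns NULL.
- uid=6: no t2 row matches, row kept with t2 columns NULL.
- uid=NULL: no t2 row matches, row kept with t2 columns NULL.
- uid=2: no t2 row matches, row kept with t2 columns NULL.
After projecting and ordering:
t2.uid | t1.uid
9 | 9
9 | 9
NULL | 2
NULL | 2
NULL | 6
NULL | 6
NULL | NULL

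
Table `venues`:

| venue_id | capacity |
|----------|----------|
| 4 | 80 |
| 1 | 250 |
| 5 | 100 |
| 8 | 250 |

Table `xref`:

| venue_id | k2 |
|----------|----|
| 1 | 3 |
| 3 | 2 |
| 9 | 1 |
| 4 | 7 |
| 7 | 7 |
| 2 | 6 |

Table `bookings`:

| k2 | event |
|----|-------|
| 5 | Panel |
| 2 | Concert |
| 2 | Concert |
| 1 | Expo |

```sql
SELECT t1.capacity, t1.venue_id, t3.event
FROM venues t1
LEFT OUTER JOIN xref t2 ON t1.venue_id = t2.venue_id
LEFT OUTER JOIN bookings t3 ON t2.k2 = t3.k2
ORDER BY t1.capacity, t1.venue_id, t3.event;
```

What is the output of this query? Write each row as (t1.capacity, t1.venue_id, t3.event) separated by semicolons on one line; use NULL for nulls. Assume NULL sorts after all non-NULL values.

Evaluate left to right. First `venues t1 LEFT JOIN xref t2` on venue_id: 4 row(s).
Then LEFT JOIN `bookings t3` on k2: each of those 4 rows is kept; rows whose t2.k2 has no match in t3 get NULL for t3's columns.

(80, 4, NULL); (100, 5, NULL); (250, 1, NULL); (250, 8, NULL)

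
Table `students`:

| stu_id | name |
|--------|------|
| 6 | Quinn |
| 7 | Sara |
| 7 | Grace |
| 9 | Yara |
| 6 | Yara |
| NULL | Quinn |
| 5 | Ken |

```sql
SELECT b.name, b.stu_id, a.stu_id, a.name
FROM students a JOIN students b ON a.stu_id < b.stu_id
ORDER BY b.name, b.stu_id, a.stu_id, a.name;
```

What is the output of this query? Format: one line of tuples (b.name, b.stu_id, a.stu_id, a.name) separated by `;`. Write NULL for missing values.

INNER JOIN keeps only pairs where the ON condition holds.
Matching on a.stu_id < b.stu_id. A NULL in a compared column never satisfies the condition.
- a[0] stu_id=6 → 3 match(es) in b → 3 row(s).
- a[1] stu_id=7 → 1 match(es) in b → 1 row(s).
- a[2] stu_id=7 → 1 match(es) in b → 1 row(s).
- a[3] stu_id=9 → no match; dropped.
- a[4] stu_id=6 → 3 match(es) in b → 3 row(s).
- a[5] stu_id=NULL → no match; dropped.
- a[6] stu_id=5 → 5 match(es) in b → 5 row(s).

(Grace, 7, 5, Ken); (Grace, 7, 6, Quinn); (Grace, 7, 6, Yara); (Quinn, 6, 5, Ken); (Sara, 7, 5, Ken); (Sara, 7, 6, Quinn); (Sara, 7, 6, Yara); (Yara, 6, 5, Ken); (Yara, 9, 5, Ken); (Yara, 9, 6, Quinn); (Yara, 9, 6, Yara); (Yara, 9, 7, Grace); (Yara, 9, 7, Sara)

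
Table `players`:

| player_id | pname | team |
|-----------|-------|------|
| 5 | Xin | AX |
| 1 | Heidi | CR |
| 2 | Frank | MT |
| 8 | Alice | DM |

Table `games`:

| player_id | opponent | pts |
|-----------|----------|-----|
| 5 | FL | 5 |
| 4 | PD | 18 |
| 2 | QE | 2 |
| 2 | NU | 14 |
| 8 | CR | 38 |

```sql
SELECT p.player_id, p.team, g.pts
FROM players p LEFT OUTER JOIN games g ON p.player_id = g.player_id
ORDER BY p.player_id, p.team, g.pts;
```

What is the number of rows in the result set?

LEFT JOIN keeps every row from `players`; unmatched rows get NULL for `games`'s columns.
Matching on p.player_id = g.player_id.
- p[0] player_id=5 → 1 match(es) in g → 1 row(s).
- p[1] player_id=1 → no match; kept with NULLs on the g side.
- p[2] player_id=2 → 2 match(es) in g → 2 row(s).
- p[3] player_id=8 → 1 match(es) in g → 1 row(s).
Total: 4 matched + 1 padded = 5 rows.

5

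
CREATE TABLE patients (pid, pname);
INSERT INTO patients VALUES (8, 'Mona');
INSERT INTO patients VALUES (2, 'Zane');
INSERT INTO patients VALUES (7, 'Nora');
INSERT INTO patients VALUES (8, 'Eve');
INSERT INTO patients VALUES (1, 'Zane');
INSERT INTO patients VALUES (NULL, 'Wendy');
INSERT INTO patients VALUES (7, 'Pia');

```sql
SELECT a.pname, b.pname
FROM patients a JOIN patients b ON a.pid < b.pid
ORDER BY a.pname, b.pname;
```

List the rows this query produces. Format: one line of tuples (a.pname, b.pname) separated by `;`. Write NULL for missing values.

(Nora, Eve); (Nora, Mona); (Pia, Eve); (Pia, Mona); (Zane, Eve); (Zane, Eve); (Zane, Mona); (Zane, Mona); (Zane, Nora); (Zane, Nora); (Zane, Pia); (Zane, Pia); (Zane, Zane)

INNER JOIN keeps only pairs where the ON condition holds.
Matching on a.pid < b.pid. A NULL in a compared column never satisfies the condition.
Matched pairs: 13.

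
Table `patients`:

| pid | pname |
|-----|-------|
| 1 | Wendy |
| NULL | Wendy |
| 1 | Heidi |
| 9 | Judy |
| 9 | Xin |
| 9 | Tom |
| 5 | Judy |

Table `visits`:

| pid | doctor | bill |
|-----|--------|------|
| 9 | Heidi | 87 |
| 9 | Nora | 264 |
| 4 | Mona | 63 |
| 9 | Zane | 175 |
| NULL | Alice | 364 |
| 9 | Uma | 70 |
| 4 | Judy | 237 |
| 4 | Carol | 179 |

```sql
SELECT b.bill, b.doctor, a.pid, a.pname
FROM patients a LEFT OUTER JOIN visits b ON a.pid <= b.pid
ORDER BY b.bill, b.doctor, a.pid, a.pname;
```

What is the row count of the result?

31

LEFT JOIN keeps every row from `patients`; unmatched rows get NULL for `visits`'s columns.
Matching on a.pid <= b.pid. A NULL in a compared column never satisfies the condition.
- a row (pid=1): matches 7 b row(s) → 7 output row(s).
- a row (pid=NULL): no match → kept, b columns NULL.
- a row (pid=1): matches 7 b row(s) → 7 output row(s).
- a row (pid=9): matches 4 b row(s) → 4 output row(s).
- a row (pid=9): matches 4 b row(s) → 4 output row(s).
- a row (pid=9): matches 4 b row(s) → 4 output row(s).
- a row (pid=5): matches 4 b row(s) → 4 output row(s).
Total: 30 matched + 1 padded = 31 rows.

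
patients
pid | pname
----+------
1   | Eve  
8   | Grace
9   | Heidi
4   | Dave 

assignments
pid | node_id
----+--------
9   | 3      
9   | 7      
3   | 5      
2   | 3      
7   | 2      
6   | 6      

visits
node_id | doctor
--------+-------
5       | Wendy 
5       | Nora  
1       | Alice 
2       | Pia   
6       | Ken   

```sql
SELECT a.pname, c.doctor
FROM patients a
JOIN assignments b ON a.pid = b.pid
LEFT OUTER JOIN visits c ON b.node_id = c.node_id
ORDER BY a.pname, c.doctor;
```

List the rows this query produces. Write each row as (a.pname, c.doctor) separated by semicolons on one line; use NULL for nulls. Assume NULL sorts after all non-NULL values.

(Heidi, NULL); (Heidi, NULL)

Joins associate left-to-right: patients INNER JOIN assignments on pid gives 2 intermediate row(s).
Then LEFT JOIN `visits c` on node_id: each of those 2 rows is kept; rows whose b.node_id has no match in c get NULL for c's columns.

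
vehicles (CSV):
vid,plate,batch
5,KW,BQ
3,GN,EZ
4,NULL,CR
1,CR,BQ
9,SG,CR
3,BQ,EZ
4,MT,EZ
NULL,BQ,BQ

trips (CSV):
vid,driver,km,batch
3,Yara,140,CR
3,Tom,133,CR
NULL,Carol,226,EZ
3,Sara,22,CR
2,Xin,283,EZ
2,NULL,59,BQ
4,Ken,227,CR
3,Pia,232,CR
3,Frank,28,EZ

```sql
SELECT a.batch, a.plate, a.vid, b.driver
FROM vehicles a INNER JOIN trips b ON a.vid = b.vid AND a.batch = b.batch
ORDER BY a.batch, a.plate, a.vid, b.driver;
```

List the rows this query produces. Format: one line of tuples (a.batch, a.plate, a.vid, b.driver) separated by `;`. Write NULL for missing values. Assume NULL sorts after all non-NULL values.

(CR, NULL, 4, Ken); (EZ, BQ, 3, Frank); (EZ, GN, 3, Frank)

INNER JOIN keeps only pairs where the ON condition holds.
Matching on a.vid = b.vid AND a.batch = b.batch. A NULL in a compared column never satisfies the condition.
- a row (vid=5, batch=BQ): no match → dropped.
- a row (vid=3, batch=EZ): matches 1 b row(s) → 1 output row(s).
- a row (vid=4, batch=CR): matches 1 b row(s) → 1 output row(s).
- a row (vid=1, batch=BQ): no match → dropped.
- a row (vid=9, batch=CR): no match → dropped.
- a row (vid=3, batch=EZ): matches 1 b row(s) → 1 output row(s).
- a row (vid=4, batch=EZ): no match → dropped.
- a row (vid=NULL, batch=BQ): no match → dropped.
After projecting and ordering:
a.batch | a.plate | a.vid | b.driver
CR | NULL | 4 | Ken
EZ | BQ | 3 | Frank
EZ | GN | 3 | Frank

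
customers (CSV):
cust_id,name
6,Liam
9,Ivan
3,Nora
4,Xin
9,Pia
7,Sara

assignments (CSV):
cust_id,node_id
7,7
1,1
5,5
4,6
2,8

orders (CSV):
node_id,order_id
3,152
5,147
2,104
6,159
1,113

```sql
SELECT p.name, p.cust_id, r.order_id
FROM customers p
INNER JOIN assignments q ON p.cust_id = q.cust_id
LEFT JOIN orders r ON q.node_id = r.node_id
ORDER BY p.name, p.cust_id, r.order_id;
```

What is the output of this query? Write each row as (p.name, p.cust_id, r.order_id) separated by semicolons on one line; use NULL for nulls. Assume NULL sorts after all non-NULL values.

(Sara, 7, NULL); (Xin, 4, 159)

Step 1 — p INNER JOIN q on cust_id → 2 row(s).
Then LEFT JOIN `orders r` on node_id: each of those 2 rows is kept; rows whose q.node_id has no match in r get NULL for r's columns.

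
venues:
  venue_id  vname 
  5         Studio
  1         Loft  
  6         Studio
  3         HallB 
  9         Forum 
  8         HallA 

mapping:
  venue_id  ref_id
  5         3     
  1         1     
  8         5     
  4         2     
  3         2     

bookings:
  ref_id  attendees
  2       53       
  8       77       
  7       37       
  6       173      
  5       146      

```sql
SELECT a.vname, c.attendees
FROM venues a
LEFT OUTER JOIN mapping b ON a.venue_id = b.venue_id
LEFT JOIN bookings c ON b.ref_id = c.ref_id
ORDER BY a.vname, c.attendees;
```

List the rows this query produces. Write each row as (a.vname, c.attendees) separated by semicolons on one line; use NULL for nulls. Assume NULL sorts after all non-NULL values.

Step 1 — a LEFT JOIN b on venue_id → 6 row(s).
Then LEFT JOIN `bookings c` on ref_id: each of those 6 rows is kept; rows whose b.ref_id has no match in c get NULL for c's columns.

(Forum, NULL); (HallA, 146); (HallB, 53); (Loft, NULL); (Studio, NULL); (Studio, NULL)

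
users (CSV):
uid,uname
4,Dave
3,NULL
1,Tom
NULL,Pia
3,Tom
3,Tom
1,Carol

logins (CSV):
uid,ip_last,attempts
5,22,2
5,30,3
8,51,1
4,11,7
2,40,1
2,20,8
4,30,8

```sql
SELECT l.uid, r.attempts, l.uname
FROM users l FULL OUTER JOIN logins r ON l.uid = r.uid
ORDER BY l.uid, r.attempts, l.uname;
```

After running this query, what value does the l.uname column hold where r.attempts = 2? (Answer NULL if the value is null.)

FULL OUTER JOIN keeps every row from both sides; unmatched rows get NULL for the other side's columns.
Matching on l.uid = r.uid. A NULL in a compared column never satisfies the condition.
- l (uid=4) pairs with 2 row(s) of r.
- l (uid=3) has no partner → padded with NULL.
- l (uid=1) has no partner → padded with NULL.
- l (uid=NULL) has no partner → padded with NULL.
- l (uid=3) has no partner → padded with NULL.
- l (uid=3) has no partner → padded with NULL.
- l (uid=1) has no partner → padded with NULL.
- 5 r row(s) had no l match → kept, l columns NULL.

NULL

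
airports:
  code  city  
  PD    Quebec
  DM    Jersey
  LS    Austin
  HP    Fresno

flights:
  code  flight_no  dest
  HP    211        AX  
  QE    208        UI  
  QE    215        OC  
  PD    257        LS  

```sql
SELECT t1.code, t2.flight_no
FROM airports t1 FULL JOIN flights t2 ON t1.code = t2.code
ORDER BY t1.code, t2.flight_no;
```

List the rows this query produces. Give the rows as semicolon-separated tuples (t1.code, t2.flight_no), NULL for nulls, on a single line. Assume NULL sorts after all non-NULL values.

FULL OUTER JOIN keeps every row from both sides; unmatched rows get NULL for the other side's columns.
Matching on t1.code = t2.code.
- t1 (code=PD) pairs with 1 row(s) of t2.
- t1 (code=DM) has no partner → padded with NULL.
- t1 (code=LS) has no partner → padded with NULL.
- t1 (code=HP) pairs with 1 row(s) of t2.
- 2 t2 row(s) had no t1 match → kept, t1 columns NULL.
After projecting and ordering:
t1.code | t2.flight_no
DM | NULL
HP | 211
LS | NULL
PD | 257
NULL | 208
NULL | 215

(DM, NULL); (HP, 211); (LS, NULL); (PD, 257); (NULL, 208); (NULL, 215)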